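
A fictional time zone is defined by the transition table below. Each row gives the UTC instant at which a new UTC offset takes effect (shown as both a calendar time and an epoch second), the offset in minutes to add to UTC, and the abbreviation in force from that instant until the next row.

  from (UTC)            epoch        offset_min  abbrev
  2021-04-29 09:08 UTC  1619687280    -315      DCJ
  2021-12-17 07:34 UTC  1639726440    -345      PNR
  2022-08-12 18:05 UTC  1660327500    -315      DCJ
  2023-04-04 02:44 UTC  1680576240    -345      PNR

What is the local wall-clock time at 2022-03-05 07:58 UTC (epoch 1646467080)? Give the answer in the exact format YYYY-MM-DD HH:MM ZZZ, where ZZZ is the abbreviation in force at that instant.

Query: 2022-03-05 07:58 UTC
Rule 2/4 (PNR, -05:45): 2021-12-17 07:34 UTC ≤ query < 2022-08-12 18:05 UTC
7·60 + 58 - 345 = 133 min
133 = 0·1440 + 133; 133 = 2·60 + 13 → 02:13, same day
→ 2022-03-05 02:13 PNR

2022-03-05 02:13 PNR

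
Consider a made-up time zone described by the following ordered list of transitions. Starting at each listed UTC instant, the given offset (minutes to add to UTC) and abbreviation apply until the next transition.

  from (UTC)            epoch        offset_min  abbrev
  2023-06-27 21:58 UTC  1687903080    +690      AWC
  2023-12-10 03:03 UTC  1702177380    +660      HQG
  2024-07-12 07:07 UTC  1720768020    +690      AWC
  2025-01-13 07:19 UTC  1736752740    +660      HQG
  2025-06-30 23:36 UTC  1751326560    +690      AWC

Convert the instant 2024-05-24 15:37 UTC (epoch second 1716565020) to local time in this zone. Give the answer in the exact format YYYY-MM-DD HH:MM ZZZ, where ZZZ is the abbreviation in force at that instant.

2024-05-25 02:37 HQG

Query: 2024-05-24 15:37 UTC
Rule 2/5 (HQG, +11:00): 2023-12-10 03:03 UTC ≤ query < 2024-07-12 07:07 UTC
15·60 + 37 + 660 = 1597 min
1597 = 1·1440 + 157; 157 = 2·60 + 37 → 02:37, 2024-05-24 + 1 day = 2024-05-25
→ 2024-05-25 02:37 HQG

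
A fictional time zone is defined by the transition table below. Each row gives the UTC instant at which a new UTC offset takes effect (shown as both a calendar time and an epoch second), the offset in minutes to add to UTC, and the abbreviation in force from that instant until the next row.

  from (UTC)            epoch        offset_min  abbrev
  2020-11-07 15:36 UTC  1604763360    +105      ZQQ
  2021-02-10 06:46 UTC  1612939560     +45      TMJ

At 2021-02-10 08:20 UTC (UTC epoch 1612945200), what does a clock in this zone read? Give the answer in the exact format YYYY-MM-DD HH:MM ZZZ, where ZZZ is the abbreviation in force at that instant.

2021-02-10 09:05 TMJ

Query: 2021-02-10 08:20 UTC
Rule 2/2 (TMJ, +00:45): 2021-02-10 06:46 UTC ≤ query < +∞
8·60 + 20 + 45 = 545 min
545 = 0·1440 + 545; 545 = 9·60 + 5 → 09:05, same day
→ 2021-02-10 09:05 TMJ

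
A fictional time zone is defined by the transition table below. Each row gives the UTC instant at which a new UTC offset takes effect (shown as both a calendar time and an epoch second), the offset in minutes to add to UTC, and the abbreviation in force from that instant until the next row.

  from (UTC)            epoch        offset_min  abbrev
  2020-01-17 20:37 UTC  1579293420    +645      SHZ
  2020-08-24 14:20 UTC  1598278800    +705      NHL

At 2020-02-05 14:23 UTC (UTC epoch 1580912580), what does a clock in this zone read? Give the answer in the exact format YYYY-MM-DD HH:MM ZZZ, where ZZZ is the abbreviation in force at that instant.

Query: 2020-02-05 14:23 UTC
Rule 1/2 (SHZ, +10:45): 2020-01-17 20:37 UTC ≤ query < 2020-08-24 14:20 UTC
14·60 + 23 + 645 = 1508 min
1508 = 1·1440 + 68; 68 = 1·60 + 8 → 01:08, 2020-02-05 + 1 day = 2020-02-06
→ 2020-02-06 01:08 SHZ

2020-02-06 01:08 SHZ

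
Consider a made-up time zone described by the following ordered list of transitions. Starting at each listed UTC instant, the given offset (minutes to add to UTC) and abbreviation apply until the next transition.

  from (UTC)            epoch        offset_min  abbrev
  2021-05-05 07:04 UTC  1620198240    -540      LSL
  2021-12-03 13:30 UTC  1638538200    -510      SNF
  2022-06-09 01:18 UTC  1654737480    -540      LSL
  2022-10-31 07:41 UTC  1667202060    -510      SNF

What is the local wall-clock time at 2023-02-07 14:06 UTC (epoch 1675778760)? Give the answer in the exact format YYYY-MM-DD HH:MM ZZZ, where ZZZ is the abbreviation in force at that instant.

Query: 2023-02-07 14:06 UTC
Rule 4/4 (SNF, -08:30): 2022-10-31 07:41 UTC ≤ query < +∞
14·60 + 6 - 510 = 336 min
336 = 0·1440 + 336; 336 = 5·60 + 36 → 05:36, same day
→ 2023-02-07 05:36 SNF

2023-02-07 05:36 SNF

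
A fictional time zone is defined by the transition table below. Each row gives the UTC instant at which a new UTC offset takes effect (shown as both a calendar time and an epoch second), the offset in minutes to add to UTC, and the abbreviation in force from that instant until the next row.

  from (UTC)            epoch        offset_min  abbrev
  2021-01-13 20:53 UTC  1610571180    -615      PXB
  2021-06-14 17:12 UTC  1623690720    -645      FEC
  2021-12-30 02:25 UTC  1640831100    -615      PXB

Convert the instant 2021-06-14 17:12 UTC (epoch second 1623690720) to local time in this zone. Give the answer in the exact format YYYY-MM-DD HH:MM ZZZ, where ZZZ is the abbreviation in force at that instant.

Query: 2021-06-14 17:12 UTC
Rule 2/3 (FEC, -10:45): 2021-06-14 17:12 UTC ≤ query < 2021-12-30 02:25 UTC
17·60 + 12 - 645 = 387 min
387 = 0·1440 + 387; 387 = 6·60 + 27 → 06:27, same day
→ 2021-06-14 06:27 FEC

2021-06-14 06:27 FEC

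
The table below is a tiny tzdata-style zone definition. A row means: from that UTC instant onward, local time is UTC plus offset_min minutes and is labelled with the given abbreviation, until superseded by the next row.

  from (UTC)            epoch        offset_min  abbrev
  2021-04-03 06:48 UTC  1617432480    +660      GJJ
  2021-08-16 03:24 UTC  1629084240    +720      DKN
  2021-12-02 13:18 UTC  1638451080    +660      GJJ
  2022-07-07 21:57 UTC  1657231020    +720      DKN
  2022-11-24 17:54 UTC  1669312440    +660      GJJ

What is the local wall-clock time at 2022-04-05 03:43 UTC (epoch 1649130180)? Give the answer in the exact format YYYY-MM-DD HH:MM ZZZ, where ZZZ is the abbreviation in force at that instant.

2022-04-05 14:43 GJJ

Query: 2022-04-05 03:43 UTC
Rule 3/5 (GJJ, +11:00): 2021-12-02 13:18 UTC ≤ query < 2022-07-07 21:57 UTC
3·60 + 43 + 660 = 883 min
883 = 0·1440 + 883; 883 = 14·60 + 43 → 14:43, same day
→ 2022-04-05 14:43 GJJ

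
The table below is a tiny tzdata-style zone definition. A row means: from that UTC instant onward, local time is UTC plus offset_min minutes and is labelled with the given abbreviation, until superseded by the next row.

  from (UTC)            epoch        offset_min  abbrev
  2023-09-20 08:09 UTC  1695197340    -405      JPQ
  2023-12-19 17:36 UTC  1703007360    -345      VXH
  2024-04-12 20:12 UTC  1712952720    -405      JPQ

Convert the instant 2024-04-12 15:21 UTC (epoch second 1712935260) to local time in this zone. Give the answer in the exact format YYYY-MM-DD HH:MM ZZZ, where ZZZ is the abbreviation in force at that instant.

Query: 2024-04-12 15:21 UTC
Rule 2/3 (VXH, -05:45): 2023-12-19 17:36 UTC ≤ query < 2024-04-12 20:12 UTC
15·60 + 21 - 345 = 576 min
576 = 0·1440 + 576; 576 = 9·60 + 36 → 09:36, same day
→ 2024-04-12 09:36 VXH

2024-04-12 09:36 VXH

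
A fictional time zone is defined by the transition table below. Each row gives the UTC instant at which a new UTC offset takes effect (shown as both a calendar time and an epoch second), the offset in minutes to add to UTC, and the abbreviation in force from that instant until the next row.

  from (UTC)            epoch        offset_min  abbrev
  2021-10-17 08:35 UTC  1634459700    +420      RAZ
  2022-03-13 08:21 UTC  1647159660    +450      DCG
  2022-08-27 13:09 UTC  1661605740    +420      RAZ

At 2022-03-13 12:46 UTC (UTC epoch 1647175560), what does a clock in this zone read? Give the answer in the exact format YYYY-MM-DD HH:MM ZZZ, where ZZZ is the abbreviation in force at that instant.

Query: 2022-03-13 12:46 UTC
Rule 2/3 (DCG, +07:30): 2022-03-13 08:21 UTC ≤ query < 2022-08-27 13:09 UTC
12·60 + 46 + 450 = 1216 min
1216 = 0·1440 + 1216; 1216 = 20·60 + 16 → 20:16, same day
→ 2022-03-13 20:16 DCG

2022-03-13 20:16 DCG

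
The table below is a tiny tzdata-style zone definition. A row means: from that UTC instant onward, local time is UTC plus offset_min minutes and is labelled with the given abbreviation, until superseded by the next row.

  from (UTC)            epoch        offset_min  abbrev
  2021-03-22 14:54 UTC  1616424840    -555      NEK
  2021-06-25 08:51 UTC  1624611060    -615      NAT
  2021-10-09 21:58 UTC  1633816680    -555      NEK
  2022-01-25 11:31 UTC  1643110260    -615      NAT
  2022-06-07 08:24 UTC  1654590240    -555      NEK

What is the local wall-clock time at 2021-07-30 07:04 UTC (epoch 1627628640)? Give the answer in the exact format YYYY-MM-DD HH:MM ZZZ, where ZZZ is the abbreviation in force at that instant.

Query: 2021-07-30 07:04 UTC
Rule 2/5 (NAT, -10:15): 2021-06-25 08:51 UTC ≤ query < 2021-10-09 21:58 UTC
7·60 + 4 - 615 = -191 min
-191 = -1·1440 + 1249; 1249 = 20·60 + 49 → 20:49, 2021-07-30 - 1 day = 2021-07-29
→ 2021-07-29 20:49 NAT

2021-07-29 20:49 NAT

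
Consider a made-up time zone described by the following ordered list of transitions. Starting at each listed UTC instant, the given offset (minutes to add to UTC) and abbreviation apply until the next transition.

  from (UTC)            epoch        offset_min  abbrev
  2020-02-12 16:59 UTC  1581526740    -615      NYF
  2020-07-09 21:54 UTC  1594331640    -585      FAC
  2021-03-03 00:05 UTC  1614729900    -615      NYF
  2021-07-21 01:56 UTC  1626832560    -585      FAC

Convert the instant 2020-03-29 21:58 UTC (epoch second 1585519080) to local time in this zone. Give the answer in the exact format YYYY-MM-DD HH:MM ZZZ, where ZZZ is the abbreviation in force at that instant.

Query: 2020-03-29 21:58 UTC
Rule 1/4 (NYF, -10:15): 2020-02-12 16:59 UTC ≤ query < 2020-07-09 21:54 UTC
21·60 + 58 - 615 = 703 min
703 = 0·1440 + 703; 703 = 11·60 + 43 → 11:43, same day
→ 2020-03-29 11:43 NYF

2020-03-29 11:43 NYF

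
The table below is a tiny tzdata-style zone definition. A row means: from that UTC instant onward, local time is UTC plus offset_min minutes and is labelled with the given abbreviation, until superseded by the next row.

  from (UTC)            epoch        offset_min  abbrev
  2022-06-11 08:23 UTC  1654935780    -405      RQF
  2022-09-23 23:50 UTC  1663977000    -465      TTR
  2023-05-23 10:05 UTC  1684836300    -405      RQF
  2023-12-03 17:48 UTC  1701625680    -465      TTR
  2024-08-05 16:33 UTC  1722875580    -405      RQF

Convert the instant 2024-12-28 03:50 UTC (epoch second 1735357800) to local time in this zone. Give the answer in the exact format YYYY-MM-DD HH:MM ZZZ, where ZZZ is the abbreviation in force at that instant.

Query: 2024-12-28 03:50 UTC
Rule 5/5 (RQF, -06:45): 2024-08-05 16:33 UTC ≤ query < +∞
3·60 + 50 - 405 = -175 min
-175 = -1·1440 + 1265; 1265 = 21·60 + 5 → 21:05, 2024-12-28 - 1 day = 2024-12-27
→ 2024-12-27 21:05 RQF

2024-12-27 21:05 RQF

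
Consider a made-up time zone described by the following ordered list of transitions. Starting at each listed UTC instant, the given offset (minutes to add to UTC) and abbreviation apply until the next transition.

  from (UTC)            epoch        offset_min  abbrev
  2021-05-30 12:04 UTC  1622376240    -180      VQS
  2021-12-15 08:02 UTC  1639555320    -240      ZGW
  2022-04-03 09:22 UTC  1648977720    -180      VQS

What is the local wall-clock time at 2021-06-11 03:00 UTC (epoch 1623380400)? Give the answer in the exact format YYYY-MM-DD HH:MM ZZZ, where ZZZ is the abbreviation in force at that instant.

Query: 2021-06-11 03:00 UTC
Rule 1/3 (VQS, -03:00): 2021-05-30 12:04 UTC ≤ query < 2021-12-15 08:02 UTC
3·60 + 0 - 180 = 0 min
0 = 0·1440 + 0; 0 = 0·60 + 0 → 00:00, same day
→ 2021-06-11 00:00 VQS

2021-06-11 00:00 VQS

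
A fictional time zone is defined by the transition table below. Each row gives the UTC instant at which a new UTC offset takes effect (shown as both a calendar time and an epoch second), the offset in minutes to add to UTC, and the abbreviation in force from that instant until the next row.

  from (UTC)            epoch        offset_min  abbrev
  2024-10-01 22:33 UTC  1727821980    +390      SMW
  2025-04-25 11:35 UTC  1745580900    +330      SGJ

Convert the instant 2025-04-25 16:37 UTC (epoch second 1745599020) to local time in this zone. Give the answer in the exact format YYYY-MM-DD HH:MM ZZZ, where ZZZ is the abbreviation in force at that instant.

Query: 2025-04-25 16:37 UTC
Rule 2/2 (SGJ, +05:30): 2025-04-25 11:35 UTC ≤ query < +∞
16·60 + 37 + 330 = 1327 min
1327 = 0·1440 + 1327; 1327 = 22·60 + 7 → 22:07, same day
→ 2025-04-25 22:07 SGJ

2025-04-25 22:07 SGJ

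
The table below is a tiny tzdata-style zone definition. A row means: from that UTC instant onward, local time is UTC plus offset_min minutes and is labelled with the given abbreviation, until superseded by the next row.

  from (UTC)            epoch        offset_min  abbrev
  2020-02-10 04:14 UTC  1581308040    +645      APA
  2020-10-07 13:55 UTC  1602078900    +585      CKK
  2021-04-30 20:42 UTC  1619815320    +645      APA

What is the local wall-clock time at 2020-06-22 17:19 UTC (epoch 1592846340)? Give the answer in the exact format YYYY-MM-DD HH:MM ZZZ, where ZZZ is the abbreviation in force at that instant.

2020-06-23 04:04 APA

Query: 2020-06-22 17:19 UTC
Rule 1/3 (APA, +10:45): 2020-02-10 04:14 UTC ≤ query < 2020-10-07 13:55 UTC
17·60 + 19 + 645 = 1684 min
1684 = 1·1440 + 244; 244 = 4·60 + 4 → 04:04, 2020-06-22 + 1 day = 2020-06-23
→ 2020-06-23 04:04 APA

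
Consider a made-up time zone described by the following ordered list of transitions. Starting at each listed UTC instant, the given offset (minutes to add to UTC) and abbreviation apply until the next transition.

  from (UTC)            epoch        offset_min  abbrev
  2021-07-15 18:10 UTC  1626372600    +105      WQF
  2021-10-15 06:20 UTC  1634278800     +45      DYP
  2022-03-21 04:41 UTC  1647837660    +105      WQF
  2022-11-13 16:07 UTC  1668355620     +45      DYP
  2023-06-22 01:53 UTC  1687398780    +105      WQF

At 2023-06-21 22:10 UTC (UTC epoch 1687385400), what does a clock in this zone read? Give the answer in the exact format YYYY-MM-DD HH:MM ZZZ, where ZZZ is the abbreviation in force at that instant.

2023-06-21 22:55 DYP

Query: 2023-06-21 22:10 UTC
Rule 4/5 (DYP, +00:45): 2022-11-13 16:07 UTC ≤ query < 2023-06-22 01:53 UTC
22·60 + 10 + 45 = 1375 min
1375 = 0·1440 + 1375; 1375 = 22·60 + 55 → 22:55, same day
→ 2023-06-21 22:55 DYP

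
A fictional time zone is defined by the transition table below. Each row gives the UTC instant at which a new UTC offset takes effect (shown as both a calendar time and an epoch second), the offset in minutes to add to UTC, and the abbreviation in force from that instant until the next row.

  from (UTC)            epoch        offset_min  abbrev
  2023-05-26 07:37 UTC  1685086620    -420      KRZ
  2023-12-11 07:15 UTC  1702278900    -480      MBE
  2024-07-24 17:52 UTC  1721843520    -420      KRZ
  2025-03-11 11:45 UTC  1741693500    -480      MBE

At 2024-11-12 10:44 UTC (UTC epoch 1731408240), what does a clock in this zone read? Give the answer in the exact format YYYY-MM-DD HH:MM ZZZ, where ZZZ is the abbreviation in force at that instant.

2024-11-12 03:44 KRZ

Query: 2024-11-12 10:44 UTC
Rule 3/4 (KRZ, -07:00): 2024-07-24 17:52 UTC ≤ query < 2025-03-11 11:45 UTC
10·60 + 44 - 420 = 224 min
224 = 0·1440 + 224; 224 = 3·60 + 44 → 03:44, same day
→ 2024-11-12 03:44 KRZ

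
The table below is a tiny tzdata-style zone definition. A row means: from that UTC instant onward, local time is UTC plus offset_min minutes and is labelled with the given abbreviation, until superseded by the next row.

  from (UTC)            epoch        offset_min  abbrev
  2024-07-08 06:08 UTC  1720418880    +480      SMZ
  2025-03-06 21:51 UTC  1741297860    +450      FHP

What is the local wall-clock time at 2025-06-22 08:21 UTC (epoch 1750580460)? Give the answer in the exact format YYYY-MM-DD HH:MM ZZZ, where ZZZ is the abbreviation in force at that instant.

2025-06-22 15:51 FHP

Query: 2025-06-22 08:21 UTC
Rule 2/2 (FHP, +07:30): 2025-03-06 21:51 UTC ≤ query < +∞
8·60 + 21 + 450 = 951 min
951 = 0·1440 + 951; 951 = 15·60 + 51 → 15:51, same day
→ 2025-06-22 15:51 FHP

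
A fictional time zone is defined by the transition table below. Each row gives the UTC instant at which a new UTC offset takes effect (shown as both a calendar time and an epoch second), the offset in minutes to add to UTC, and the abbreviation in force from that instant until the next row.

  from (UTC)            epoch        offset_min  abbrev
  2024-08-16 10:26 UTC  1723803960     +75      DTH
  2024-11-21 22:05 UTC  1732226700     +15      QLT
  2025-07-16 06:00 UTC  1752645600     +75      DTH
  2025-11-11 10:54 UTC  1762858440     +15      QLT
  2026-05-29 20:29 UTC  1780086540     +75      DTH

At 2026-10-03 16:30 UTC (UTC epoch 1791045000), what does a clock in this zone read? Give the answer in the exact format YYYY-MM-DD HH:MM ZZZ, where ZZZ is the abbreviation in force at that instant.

2026-10-03 17:45 DTH

Query: 2026-10-03 16:30 UTC
Rule 5/5 (DTH, +01:15): 2026-05-29 20:29 UTC ≤ query < +∞
16·60 + 30 + 75 = 1065 min
1065 = 0·1440 + 1065; 1065 = 17·60 + 45 → 17:45, same day
→ 2026-10-03 17:45 DTH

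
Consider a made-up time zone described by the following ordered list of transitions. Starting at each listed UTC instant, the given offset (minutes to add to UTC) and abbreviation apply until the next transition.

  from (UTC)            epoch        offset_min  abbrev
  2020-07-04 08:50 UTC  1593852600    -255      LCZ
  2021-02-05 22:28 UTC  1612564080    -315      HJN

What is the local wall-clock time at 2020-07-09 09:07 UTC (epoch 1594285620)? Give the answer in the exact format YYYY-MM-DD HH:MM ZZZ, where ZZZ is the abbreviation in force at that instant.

2020-07-09 04:52 LCZ

Query: 2020-07-09 09:07 UTC
Rule 1/2 (LCZ, -04:15): 2020-07-04 08:50 UTC ≤ query < 2021-02-05 22:28 UTC
9·60 + 7 - 255 = 292 min
292 = 0·1440 + 292; 292 = 4·60 + 52 → 04:52, same day
→ 2020-07-09 04:52 LCZ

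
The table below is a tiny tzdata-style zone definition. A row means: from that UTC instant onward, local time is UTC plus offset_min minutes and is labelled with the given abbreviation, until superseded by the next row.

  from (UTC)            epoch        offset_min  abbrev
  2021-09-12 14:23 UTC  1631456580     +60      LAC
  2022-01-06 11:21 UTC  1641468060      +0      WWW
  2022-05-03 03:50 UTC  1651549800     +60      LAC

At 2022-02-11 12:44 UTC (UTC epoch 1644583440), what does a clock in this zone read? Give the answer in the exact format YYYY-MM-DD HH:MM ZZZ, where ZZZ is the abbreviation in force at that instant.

Query: 2022-02-11 12:44 UTC
Rule 2/3 (WWW, +00:00): 2022-01-06 11:21 UTC ≤ query < 2022-05-03 03:50 UTC
12·60 + 44 + 0 = 764 min
764 = 0·1440 + 764; 764 = 12·60 + 44 → 12:44, same day
→ 2022-02-11 12:44 WWW

2022-02-11 12:44 WWW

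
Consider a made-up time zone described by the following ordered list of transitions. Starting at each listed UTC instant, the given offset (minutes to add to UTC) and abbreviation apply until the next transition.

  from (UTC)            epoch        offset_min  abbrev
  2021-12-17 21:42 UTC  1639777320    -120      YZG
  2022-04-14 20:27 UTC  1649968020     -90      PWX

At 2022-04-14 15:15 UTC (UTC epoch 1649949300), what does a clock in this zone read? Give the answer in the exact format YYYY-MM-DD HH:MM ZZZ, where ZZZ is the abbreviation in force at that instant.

2022-04-14 13:15 YZG

Query: 2022-04-14 15:15 UTC
Rule 1/2 (YZG, -02:00): 2021-12-17 21:42 UTC ≤ query < 2022-04-14 20:27 UTC
15·60 + 15 - 120 = 795 min
795 = 0·1440 + 795; 795 = 13·60 + 15 → 13:15, same day
→ 2022-04-14 13:15 YZG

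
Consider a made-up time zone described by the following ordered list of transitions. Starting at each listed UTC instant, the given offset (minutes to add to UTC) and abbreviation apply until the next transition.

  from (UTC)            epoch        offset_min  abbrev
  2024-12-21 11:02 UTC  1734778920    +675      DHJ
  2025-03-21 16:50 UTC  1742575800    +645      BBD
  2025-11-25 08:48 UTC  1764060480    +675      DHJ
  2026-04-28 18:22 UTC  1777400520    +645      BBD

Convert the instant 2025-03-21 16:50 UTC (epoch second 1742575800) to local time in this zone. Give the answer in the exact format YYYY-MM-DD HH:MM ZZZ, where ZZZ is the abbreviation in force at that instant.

Query: 2025-03-21 16:50 UTC
Rule 2/4 (BBD, +10:45): 2025-03-21 16:50 UTC ≤ query < 2025-11-25 08:48 UTC
16·60 + 50 + 645 = 1655 min
1655 = 1·1440 + 215; 215 = 3·60 + 35 → 03:35, 2025-03-21 + 1 day = 2025-03-22
→ 2025-03-22 03:35 BBD

2025-03-22 03:35 BBD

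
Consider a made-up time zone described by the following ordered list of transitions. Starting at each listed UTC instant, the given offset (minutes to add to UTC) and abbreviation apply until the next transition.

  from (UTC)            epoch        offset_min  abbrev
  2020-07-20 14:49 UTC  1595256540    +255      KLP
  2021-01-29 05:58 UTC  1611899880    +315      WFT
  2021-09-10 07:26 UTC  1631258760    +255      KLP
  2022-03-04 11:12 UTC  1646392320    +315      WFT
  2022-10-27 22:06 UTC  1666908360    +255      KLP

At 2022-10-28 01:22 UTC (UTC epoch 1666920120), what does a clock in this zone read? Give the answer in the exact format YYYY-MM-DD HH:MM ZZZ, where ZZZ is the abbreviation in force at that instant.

2022-10-28 05:37 KLP

Query: 2022-10-28 01:22 UTC
Rule 5/5 (KLP, +04:15): 2022-10-27 22:06 UTC ≤ query < +∞
1·60 + 22 + 255 = 337 min
337 = 0·1440 + 337; 337 = 5·60 + 37 → 05:37, same day
→ 2022-10-28 05:37 KLP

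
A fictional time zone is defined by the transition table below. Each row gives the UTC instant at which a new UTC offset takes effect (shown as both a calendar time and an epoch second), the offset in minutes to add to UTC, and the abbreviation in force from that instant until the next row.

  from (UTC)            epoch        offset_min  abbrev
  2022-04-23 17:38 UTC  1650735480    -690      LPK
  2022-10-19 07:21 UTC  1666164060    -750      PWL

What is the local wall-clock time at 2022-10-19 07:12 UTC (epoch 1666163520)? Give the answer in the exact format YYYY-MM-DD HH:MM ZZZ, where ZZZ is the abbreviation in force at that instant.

2022-10-18 19:42 LPK

Query: 2022-10-19 07:12 UTC
Rule 1/2 (LPK, -11:30): 2022-04-23 17:38 UTC ≤ query < 2022-10-19 07:21 UTC
7·60 + 12 - 690 = -258 min
-258 = -1·1440 + 1182; 1182 = 19·60 + 42 → 19:42, 2022-10-19 - 1 day = 2022-10-18
→ 2022-10-18 19:42 LPK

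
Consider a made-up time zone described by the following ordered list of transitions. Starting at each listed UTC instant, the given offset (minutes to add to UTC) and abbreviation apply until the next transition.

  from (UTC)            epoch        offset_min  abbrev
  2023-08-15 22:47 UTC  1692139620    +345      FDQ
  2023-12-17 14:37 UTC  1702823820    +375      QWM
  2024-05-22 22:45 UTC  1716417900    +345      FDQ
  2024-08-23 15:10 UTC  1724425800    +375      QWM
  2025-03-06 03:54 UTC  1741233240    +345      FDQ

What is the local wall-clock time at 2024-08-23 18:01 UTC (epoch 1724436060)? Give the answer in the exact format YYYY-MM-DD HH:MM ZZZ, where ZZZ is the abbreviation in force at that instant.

Query: 2024-08-23 18:01 UTC
Rule 4/5 (QWM, +06:15): 2024-08-23 15:10 UTC ≤ query < 2025-03-06 03:54 UTC
18·60 + 1 + 375 = 1456 min
1456 = 1·1440 + 16; 16 = 0·60 + 16 → 00:16, 2024-08-23 + 1 day = 2024-08-24
→ 2024-08-24 00:16 QWM

2024-08-24 00:16 QWM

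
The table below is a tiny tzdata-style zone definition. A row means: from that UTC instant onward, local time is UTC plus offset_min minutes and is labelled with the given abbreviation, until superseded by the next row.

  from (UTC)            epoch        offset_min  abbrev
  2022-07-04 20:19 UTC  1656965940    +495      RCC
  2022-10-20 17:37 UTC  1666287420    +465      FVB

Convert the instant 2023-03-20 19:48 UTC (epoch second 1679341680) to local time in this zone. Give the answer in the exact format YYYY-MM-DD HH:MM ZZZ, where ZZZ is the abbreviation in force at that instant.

2023-03-21 03:33 FVB

Query: 2023-03-20 19:48 UTC
Rule 2/2 (FVB, +07:45): 2022-10-20 17:37 UTC ≤ query < +∞
19·60 + 48 + 465 = 1653 min
1653 = 1·1440 + 213; 213 = 3·60 + 33 → 03:33, 2023-03-20 + 1 day = 2023-03-21
→ 2023-03-21 03:33 FVB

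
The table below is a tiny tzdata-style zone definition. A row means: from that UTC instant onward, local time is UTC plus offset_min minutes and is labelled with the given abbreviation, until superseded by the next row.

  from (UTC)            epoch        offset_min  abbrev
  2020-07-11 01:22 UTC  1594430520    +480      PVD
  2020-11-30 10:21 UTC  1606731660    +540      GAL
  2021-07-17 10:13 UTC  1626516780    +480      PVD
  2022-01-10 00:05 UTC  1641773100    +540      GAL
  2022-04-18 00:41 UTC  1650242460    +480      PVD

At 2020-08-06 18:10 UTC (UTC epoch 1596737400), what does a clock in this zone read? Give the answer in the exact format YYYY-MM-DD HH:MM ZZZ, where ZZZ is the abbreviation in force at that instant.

2020-08-07 02:10 PVD

Query: 2020-08-06 18:10 UTC
Rule 1/5 (PVD, +08:00): 2020-07-11 01:22 UTC ≤ query < 2020-11-30 10:21 UTC
18·60 + 10 + 480 = 1570 min
1570 = 1·1440 + 130; 130 = 2·60 + 10 → 02:10, 2020-08-06 + 1 day = 2020-08-07
→ 2020-08-07 02:10 PVD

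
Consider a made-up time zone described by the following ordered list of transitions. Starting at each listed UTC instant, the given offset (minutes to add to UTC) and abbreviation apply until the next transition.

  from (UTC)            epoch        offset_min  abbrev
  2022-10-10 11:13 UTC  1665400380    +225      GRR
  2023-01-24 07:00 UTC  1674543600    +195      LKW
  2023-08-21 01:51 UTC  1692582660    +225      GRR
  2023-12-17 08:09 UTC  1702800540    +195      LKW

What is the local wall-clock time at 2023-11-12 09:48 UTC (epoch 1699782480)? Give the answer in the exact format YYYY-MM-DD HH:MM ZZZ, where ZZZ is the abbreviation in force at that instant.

Query: 2023-11-12 09:48 UTC
Rule 3/4 (GRR, +03:45): 2023-08-21 01:51 UTC ≤ query < 2023-12-17 08:09 UTC
9·60 + 48 + 225 = 813 min
813 = 0·1440 + 813; 813 = 13·60 + 33 → 13:33, same day
→ 2023-11-12 13:33 GRR

2023-11-12 13:33 GRR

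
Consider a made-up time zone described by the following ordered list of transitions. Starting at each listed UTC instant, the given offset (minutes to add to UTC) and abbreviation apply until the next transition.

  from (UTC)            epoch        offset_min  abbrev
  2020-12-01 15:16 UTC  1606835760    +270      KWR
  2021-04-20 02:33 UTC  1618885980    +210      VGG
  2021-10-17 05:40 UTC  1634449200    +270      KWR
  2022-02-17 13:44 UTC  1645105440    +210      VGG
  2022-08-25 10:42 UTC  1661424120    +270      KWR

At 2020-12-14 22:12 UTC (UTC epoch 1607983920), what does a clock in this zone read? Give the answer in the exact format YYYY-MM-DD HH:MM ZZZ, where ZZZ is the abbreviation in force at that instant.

Query: 2020-12-14 22:12 UTC
Rule 1/5 (KWR, +04:30): 2020-12-01 15:16 UTC ≤ query < 2021-04-20 02:33 UTC
22·60 + 12 + 270 = 1602 min
1602 = 1·1440 + 162; 162 = 2·60 + 42 → 02:42, 2020-12-14 + 1 day = 2020-12-15
→ 2020-12-15 02:42 KWR

2020-12-15 02:42 KWR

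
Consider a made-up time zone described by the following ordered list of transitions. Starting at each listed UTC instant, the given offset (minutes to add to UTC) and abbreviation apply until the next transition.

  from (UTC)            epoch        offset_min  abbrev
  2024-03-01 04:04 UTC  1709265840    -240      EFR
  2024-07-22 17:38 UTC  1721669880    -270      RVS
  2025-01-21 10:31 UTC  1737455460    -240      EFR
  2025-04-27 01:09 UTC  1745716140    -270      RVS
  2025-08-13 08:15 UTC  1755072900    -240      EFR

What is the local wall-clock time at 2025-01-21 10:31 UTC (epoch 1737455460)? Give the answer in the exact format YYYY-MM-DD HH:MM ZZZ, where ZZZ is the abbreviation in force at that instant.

2025-01-21 06:31 EFR

Query: 2025-01-21 10:31 UTC
Rule 3/5 (EFR, -04:00): 2025-01-21 10:31 UTC ≤ query < 2025-04-27 01:09 UTC
10·60 + 31 - 240 = 391 min
391 = 0·1440 + 391; 391 = 6·60 + 31 → 06:31, same day
→ 2025-01-21 06:31 EFR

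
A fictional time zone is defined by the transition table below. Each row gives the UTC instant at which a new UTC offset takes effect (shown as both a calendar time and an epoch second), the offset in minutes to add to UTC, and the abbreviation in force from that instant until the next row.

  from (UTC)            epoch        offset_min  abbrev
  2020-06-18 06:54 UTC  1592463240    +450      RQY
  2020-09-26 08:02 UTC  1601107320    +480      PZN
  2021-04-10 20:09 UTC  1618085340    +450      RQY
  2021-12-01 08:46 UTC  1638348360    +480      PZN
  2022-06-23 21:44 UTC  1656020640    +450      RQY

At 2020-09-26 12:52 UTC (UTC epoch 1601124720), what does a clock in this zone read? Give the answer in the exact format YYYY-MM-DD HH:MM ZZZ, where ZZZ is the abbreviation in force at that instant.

2020-09-26 20:52 PZN

Query: 2020-09-26 12:52 UTC
Rule 2/5 (PZN, +08:00): 2020-09-26 08:02 UTC ≤ query < 2021-04-10 20:09 UTC
12·60 + 52 + 480 = 1252 min
1252 = 0·1440 + 1252; 1252 = 20·60 + 52 → 20:52, same day
→ 2020-09-26 20:52 PZN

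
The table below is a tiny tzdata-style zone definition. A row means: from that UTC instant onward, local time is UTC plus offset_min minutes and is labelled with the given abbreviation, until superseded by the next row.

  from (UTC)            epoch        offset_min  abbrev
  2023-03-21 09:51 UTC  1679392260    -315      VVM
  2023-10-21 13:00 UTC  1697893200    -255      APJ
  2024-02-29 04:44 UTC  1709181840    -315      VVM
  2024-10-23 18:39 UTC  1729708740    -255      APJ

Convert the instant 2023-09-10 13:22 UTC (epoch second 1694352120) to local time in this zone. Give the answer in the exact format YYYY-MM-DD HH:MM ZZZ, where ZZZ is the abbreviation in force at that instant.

2023-09-10 08:07 VVM

Query: 2023-09-10 13:22 UTC
Rule 1/4 (VVM, -05:15): 2023-03-21 09:51 UTC ≤ query < 2023-10-21 13:00 UTC
13·60 + 22 - 315 = 487 min
487 = 0·1440 + 487; 487 = 8·60 + 7 → 08:07, same day
→ 2023-09-10 08:07 VVM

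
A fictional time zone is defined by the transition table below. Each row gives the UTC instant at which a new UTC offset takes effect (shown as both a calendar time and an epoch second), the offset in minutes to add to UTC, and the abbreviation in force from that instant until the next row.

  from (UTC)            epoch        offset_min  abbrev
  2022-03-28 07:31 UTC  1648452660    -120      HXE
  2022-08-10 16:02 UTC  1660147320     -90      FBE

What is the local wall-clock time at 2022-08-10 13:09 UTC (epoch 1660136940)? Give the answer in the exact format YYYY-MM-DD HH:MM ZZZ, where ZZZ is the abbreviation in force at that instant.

2022-08-10 11:09 HXE

Query: 2022-08-10 13:09 UTC
Rule 1/2 (HXE, -02:00): 2022-03-28 07:31 UTC ≤ query < 2022-08-10 16:02 UTC
13·60 + 9 - 120 = 669 min
669 = 0·1440 + 669; 669 = 11·60 + 9 → 11:09, same day
→ 2022-08-10 11:09 HXE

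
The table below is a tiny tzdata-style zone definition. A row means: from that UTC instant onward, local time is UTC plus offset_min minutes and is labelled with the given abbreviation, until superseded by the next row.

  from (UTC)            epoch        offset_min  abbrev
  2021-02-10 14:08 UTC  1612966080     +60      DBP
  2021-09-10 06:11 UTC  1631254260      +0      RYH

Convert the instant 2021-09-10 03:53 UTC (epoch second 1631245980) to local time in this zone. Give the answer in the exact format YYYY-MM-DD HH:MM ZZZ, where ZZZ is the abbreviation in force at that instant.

2021-09-10 04:53 DBP

Query: 2021-09-10 03:53 UTC
Rule 1/2 (DBP, +01:00): 2021-02-10 14:08 UTC ≤ query < 2021-09-10 06:11 UTC
3·60 + 53 + 60 = 293 min
293 = 0·1440 + 293; 293 = 4·60 + 53 → 04:53, same day
→ 2021-09-10 04:53 DBP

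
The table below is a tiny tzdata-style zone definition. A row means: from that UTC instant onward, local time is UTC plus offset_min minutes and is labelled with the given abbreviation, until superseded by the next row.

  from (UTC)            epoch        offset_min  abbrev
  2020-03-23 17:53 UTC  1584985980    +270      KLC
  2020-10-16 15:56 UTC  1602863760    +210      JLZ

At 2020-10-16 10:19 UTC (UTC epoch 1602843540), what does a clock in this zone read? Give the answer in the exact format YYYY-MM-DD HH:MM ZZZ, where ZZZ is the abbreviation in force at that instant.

Query: 2020-10-16 10:19 UTC
Rule 1/2 (KLC, +04:30): 2020-03-23 17:53 UTC ≤ query < 2020-10-16 15:56 UTC
10·60 + 19 + 270 = 889 min
889 = 0·1440 + 889; 889 = 14·60 + 49 → 14:49, same day
→ 2020-10-16 14:49 KLC

2020-10-16 14:49 KLC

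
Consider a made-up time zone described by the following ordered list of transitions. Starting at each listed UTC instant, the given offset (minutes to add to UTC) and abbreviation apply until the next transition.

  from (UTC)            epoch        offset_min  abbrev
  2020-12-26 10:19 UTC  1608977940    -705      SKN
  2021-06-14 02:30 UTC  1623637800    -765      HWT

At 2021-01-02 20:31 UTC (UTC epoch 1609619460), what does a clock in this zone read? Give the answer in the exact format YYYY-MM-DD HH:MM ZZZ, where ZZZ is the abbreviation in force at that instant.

2021-01-02 08:46 SKN

Query: 2021-01-02 20:31 UTC
Rule 1/2 (SKN, -11:45): 2020-12-26 10:19 UTC ≤ query < 2021-06-14 02:30 UTC
20·60 + 31 - 705 = 526 min
526 = 0·1440 + 526; 526 = 8·60 + 46 → 08:46, same day
→ 2021-01-02 08:46 SKN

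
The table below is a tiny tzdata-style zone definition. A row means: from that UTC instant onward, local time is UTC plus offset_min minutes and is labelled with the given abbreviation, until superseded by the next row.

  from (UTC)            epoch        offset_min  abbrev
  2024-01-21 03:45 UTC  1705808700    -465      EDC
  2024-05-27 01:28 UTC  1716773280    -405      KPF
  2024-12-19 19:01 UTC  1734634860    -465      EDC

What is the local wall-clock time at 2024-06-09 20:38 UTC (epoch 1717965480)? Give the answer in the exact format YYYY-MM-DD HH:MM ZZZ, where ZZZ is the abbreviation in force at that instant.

Query: 2024-06-09 20:38 UTC
Rule 2/3 (KPF, -06:45): 2024-05-27 01:28 UTC ≤ query < 2024-12-19 19:01 UTC
20·60 + 38 - 405 = 833 min
833 = 0·1440 + 833; 833 = 13·60 + 53 → 13:53, same day
→ 2024-06-09 13:53 KPF

2024-06-09 13:53 KPF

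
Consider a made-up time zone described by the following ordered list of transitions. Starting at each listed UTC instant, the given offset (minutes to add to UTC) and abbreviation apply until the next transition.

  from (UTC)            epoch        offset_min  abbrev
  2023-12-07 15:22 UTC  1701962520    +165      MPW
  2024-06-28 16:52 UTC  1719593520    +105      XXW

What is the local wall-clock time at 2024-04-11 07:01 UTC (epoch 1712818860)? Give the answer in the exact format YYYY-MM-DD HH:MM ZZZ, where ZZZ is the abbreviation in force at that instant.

Query: 2024-04-11 07:01 UTC
Rule 1/2 (MPW, +02:45): 2023-12-07 15:22 UTC ≤ query < 2024-06-28 16:52 UTC
7·60 + 1 + 165 = 586 min
586 = 0·1440 + 586; 586 = 9·60 + 46 → 09:46, same day
→ 2024-04-11 09:46 MPW

2024-04-11 09:46 MPW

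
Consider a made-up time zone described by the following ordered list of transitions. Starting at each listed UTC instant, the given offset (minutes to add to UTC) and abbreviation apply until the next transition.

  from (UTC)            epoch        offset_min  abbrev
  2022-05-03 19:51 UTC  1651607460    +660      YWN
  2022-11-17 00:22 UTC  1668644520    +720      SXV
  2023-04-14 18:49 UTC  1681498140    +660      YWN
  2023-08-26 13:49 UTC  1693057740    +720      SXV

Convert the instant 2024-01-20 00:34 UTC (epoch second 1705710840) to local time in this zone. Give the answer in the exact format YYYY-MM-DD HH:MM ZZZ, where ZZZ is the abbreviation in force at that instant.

2024-01-20 12:34 SXV

Query: 2024-01-20 00:34 UTC
Rule 4/4 (SXV, +12:00): 2023-08-26 13:49 UTC ≤ query < +∞
0·60 + 34 + 720 = 754 min
754 = 0·1440 + 754; 754 = 12·60 + 34 → 12:34, same day
→ 2024-01-20 12:34 SXV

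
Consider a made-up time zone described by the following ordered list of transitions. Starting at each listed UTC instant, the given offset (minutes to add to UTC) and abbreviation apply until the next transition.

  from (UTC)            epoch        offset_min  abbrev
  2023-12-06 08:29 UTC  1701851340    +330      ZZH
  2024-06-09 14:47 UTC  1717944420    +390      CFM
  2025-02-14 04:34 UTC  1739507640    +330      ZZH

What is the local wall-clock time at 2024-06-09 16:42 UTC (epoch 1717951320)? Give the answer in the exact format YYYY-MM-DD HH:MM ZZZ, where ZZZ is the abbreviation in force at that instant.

2024-06-09 23:12 CFM

Query: 2024-06-09 16:42 UTC
Rule 2/3 (CFM, +06:30): 2024-06-09 14:47 UTC ≤ query < 2025-02-14 04:34 UTC
16·60 + 42 + 390 = 1392 min
1392 = 0·1440 + 1392; 1392 = 23·60 + 12 → 23:12, same day
→ 2024-06-09 23:12 CFM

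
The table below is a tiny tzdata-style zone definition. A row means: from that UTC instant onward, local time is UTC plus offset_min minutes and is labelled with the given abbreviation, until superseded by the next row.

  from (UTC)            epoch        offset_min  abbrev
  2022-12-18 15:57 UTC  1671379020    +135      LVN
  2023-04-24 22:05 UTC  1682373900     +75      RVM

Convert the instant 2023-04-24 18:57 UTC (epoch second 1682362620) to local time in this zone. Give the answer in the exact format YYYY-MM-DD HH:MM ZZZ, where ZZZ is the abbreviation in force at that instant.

2023-04-24 21:12 LVN

Query: 2023-04-24 18:57 UTC
Rule 1/2 (LVN, +02:15): 2022-12-18 15:57 UTC ≤ query < 2023-04-24 22:05 UTC
18·60 + 57 + 135 = 1272 min
1272 = 0·1440 + 1272; 1272 = 21·60 + 12 → 21:12, same day
→ 2023-04-24 21:12 LVN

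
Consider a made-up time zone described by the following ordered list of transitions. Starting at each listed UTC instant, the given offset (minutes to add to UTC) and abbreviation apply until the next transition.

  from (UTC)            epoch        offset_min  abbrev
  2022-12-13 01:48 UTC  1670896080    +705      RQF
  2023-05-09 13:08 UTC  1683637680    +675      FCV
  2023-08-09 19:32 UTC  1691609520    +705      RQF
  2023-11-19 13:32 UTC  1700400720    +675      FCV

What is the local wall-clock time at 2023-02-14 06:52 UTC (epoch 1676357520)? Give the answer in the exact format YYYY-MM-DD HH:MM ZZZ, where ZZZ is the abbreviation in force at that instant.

2023-02-14 18:37 RQF

Query: 2023-02-14 06:52 UTC
Rule 1/4 (RQF, +11:45): 2022-12-13 01:48 UTC ≤ query < 2023-05-09 13:08 UTC
6·60 + 52 + 705 = 1117 min
1117 = 0·1440 + 1117; 1117 = 18·60 + 37 → 18:37, same day
→ 2023-02-14 18:37 RQF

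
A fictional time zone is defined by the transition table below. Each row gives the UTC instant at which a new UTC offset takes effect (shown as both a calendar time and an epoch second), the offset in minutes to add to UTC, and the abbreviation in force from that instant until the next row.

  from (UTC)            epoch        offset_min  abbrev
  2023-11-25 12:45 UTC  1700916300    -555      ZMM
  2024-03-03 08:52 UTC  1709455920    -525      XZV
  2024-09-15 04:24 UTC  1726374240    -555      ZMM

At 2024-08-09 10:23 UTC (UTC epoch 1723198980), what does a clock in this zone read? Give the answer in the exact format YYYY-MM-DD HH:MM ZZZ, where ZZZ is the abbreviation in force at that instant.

2024-08-09 01:38 XZV

Query: 2024-08-09 10:23 UTC
Rule 2/3 (XZV, -08:45): 2024-03-03 08:52 UTC ≤ query < 2024-09-15 04:24 UTC
10·60 + 23 - 525 = 98 min
98 = 0·1440 + 98; 98 = 1·60 + 38 → 01:38, same day
→ 2024-08-09 01:38 XZV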